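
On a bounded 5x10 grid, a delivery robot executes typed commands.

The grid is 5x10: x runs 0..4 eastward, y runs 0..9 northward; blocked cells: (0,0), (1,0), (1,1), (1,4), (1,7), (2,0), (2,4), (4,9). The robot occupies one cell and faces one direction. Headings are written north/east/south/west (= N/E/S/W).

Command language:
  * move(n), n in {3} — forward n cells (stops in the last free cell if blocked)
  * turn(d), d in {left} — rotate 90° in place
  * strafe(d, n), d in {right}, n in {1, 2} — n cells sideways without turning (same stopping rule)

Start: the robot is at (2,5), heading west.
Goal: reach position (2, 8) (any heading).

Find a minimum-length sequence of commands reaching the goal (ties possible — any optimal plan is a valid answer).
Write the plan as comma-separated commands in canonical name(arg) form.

start: at (2,5), heading west
t=1 strafe(right, 1) ⇒ at (2,6), heading west
t=2 strafe(right, 2) ⇒ at (2,8), heading west
shorter routes all fall short; 2 is best.

strafe(right, 1), strafe(right, 2)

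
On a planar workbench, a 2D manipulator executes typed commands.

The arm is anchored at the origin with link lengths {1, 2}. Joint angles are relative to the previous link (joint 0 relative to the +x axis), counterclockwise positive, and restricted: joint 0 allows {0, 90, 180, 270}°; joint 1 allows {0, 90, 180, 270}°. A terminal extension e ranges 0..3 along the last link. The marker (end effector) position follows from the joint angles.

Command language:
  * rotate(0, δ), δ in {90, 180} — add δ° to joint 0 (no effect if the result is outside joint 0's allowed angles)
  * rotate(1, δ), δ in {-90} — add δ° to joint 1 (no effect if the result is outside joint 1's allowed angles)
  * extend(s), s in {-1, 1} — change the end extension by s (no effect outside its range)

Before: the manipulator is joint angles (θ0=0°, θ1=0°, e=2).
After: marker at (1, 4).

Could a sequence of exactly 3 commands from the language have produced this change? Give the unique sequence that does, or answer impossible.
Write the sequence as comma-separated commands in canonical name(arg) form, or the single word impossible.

start: joint angles (θ0=0°, θ1=0°, e=2)
t=1 rotate(1, -90) ⇒ joint angles (θ0=0°, θ1=270°, e=2)
t=2 rotate(1, -90) ⇒ joint angles (θ0=0°, θ1=180°, e=2)
t=3 rotate(1, -90) ⇒ joint angles (θ0=0°, θ1=90°, e=2)
no rival 3-sequence matches.

rotate(1, -90), rotate(1, -90), rotate(1, -90)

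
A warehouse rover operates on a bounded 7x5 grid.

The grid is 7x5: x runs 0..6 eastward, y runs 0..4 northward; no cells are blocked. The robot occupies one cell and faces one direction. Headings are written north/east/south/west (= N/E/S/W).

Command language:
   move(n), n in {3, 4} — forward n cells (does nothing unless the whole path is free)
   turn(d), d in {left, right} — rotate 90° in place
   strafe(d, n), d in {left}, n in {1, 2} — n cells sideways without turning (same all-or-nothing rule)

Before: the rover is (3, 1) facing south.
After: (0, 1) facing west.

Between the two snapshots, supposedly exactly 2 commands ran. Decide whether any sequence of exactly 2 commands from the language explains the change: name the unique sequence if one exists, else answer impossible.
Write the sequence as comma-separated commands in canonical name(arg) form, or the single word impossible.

turn(right), move(3)

key: cell and facing (now W) both changed — the 2 commands mix motion and turning
begin: (3, 1) facing south
step 1 (turn(right)): (3, 1) facing west
step 2 (move(3)): (0, 1) facing west
all 36 alternatives checked — unique.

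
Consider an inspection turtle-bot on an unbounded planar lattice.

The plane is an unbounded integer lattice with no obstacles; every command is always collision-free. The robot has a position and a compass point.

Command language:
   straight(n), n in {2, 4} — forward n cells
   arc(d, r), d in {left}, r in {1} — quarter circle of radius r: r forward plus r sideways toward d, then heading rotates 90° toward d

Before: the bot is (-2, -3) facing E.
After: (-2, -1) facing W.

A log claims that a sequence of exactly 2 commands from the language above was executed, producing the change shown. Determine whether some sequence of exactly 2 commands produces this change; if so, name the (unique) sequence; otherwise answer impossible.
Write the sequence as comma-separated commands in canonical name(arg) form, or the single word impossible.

arc(left, 1), arc(left, 1)

key: cell and facing (now W) both changed — the 2 commands mix motion and turning
initial: (-2, -3) facing E
t=1 arc(left, 1) ⇒ (-1, -2) facing N
t=2 arc(left, 1) ⇒ (-2, -1) facing W
uniquely the one of 9 2-step routes that fits.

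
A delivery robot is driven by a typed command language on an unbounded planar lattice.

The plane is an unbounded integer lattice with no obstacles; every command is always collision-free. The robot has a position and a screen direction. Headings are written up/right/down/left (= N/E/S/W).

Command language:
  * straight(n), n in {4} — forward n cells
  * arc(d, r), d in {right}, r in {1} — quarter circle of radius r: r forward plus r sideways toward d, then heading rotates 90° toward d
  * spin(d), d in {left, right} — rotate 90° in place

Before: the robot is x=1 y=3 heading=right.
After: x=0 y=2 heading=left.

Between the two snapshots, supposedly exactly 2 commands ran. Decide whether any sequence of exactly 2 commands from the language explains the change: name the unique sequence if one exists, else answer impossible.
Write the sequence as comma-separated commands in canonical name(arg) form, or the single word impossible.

spin(right), arc(right, 1)

key: cell and facing (now W) both changed — the 2 commands mix motion and turning
from: x=1 y=3 heading=right
1. spin(right) → x=1 y=3 heading=down
2. arc(right, 1) → x=0 y=2 heading=left
no other 2-command option fits: unique.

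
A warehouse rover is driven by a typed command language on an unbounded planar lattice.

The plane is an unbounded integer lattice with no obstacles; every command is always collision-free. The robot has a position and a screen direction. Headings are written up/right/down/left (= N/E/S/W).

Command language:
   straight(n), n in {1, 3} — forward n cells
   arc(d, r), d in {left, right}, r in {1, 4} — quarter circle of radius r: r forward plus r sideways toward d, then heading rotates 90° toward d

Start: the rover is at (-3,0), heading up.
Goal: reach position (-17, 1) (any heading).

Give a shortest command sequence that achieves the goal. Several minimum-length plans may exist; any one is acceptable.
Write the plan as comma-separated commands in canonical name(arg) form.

straight(1), arc(left, 4), straight(3), straight(3), arc(left, 4)

start: at (-3,0), heading up
t=1 straight(1) ⇒ at (-3,1), heading up
t=2 arc(left, 4) ⇒ at (-7,5), heading left
t=3 straight(3) ⇒ at (-10,5), heading left
t=4 straight(3) ⇒ at (-13,5), heading left
t=5 arc(left, 4) ⇒ at (-17,1), heading down
nothing shorter than 5 reaches the goal.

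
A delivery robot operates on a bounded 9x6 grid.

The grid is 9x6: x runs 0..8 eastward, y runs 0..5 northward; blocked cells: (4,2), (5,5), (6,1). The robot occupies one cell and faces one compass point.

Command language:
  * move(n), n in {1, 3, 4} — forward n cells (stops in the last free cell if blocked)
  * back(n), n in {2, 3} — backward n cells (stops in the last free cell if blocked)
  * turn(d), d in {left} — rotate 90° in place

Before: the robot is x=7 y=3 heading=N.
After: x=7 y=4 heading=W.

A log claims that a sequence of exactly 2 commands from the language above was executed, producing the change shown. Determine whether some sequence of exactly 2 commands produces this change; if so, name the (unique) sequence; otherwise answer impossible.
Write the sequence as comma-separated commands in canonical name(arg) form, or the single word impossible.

move(1), turn(left)

key: cell and facing (now W) both changed — the 2 commands mix motion and turning
start: x=7 y=3 heading=N
step 1 (move(1)): x=7 y=4 heading=N
step 2 (turn(left)): x=7 y=4 heading=W
all 36 alternatives checked — unique.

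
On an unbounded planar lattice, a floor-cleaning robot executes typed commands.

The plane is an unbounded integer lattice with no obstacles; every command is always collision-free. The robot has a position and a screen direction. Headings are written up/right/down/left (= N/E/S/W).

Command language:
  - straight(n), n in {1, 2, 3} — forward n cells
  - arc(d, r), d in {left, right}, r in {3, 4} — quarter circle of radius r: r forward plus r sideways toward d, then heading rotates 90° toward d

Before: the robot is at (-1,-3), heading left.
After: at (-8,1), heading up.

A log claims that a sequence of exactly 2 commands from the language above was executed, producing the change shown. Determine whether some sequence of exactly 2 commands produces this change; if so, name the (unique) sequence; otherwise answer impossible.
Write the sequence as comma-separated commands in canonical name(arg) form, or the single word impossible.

key: running arc(right, 4) before straight(3) would end elsewhere — order is forced
t0: at (-1,-3), heading left
step 1 (straight(3)): at (-4,-3), heading left
step 2 (arc(right, 4)): at (-8,1), heading up
no rival 2-sequence matches.

straight(3), arc(right, 4)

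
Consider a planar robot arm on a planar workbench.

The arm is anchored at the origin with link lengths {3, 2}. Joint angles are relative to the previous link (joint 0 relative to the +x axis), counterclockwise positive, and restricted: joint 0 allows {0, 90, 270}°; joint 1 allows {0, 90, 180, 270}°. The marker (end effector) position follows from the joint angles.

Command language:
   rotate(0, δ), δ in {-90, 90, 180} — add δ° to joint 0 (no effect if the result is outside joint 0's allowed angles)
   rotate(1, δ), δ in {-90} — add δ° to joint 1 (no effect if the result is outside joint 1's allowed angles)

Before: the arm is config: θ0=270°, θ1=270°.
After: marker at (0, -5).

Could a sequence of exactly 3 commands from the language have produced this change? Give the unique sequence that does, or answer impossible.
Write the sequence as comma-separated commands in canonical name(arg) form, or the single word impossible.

start: config: θ0=270°, θ1=270°
t=1 rotate(1, -90) ⇒ config: θ0=270°, θ1=180°
t=2 rotate(1, -90) ⇒ config: θ0=270°, θ1=90°
t=3 rotate(1, -90) ⇒ config: θ0=270°, θ1=0°
uniquely the one of 64 3-step routes that fits.

rotate(1, -90), rotate(1, -90), rotate(1, -90)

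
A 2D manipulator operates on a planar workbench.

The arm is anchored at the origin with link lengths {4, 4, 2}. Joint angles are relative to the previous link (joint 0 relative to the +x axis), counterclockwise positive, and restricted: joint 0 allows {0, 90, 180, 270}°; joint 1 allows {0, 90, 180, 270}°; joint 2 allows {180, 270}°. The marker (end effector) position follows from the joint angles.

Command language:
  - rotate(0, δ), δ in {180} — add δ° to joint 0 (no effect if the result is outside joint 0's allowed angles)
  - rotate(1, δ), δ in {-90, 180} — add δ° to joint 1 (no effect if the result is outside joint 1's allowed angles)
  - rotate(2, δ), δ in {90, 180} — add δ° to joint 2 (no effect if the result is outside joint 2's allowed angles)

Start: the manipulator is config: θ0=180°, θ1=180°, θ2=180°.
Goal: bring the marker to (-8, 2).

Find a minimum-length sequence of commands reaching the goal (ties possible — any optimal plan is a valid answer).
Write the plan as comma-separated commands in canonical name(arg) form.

start: config: θ0=180°, θ1=180°, θ2=180°
t=1 rotate(2, 90) ⇒ config: θ0=180°, θ1=180°, θ2=270°
t=2 rotate(1, 180) ⇒ config: θ0=180°, θ1=0°, θ2=270°
nothing shorter than 2 reaches the goal.

rotate(2, 90), rotate(1, 180)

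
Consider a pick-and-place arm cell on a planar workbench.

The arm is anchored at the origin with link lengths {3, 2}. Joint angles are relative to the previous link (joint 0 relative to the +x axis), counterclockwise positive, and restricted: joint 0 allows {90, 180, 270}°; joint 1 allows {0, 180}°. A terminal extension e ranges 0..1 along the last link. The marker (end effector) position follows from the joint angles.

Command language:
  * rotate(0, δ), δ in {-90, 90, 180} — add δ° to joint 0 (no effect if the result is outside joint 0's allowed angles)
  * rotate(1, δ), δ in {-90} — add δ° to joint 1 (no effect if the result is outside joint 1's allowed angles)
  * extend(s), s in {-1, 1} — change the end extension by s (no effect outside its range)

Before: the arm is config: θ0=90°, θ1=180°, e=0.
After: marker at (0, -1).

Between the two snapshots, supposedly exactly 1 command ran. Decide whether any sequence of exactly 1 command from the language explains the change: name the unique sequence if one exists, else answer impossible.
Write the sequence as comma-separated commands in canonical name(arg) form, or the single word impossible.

rotate(0, 180)

initial: config: θ0=90°, θ1=180°, e=0
step 1 (rotate(0, 180)): config: θ0=270°, θ1=180°, e=0
no other 1-command option fits: unique.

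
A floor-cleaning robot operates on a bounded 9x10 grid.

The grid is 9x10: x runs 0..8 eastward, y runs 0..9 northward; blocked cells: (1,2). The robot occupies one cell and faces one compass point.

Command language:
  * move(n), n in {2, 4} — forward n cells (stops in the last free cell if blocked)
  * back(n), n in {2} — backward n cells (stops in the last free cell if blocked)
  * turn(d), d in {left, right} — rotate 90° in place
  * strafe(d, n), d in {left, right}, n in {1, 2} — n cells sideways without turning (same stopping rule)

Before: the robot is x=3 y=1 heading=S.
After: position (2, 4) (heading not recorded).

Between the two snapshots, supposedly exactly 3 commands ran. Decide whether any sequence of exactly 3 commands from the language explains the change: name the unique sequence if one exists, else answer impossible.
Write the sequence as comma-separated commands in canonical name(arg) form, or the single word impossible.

no 3-step route produces this change.

impossible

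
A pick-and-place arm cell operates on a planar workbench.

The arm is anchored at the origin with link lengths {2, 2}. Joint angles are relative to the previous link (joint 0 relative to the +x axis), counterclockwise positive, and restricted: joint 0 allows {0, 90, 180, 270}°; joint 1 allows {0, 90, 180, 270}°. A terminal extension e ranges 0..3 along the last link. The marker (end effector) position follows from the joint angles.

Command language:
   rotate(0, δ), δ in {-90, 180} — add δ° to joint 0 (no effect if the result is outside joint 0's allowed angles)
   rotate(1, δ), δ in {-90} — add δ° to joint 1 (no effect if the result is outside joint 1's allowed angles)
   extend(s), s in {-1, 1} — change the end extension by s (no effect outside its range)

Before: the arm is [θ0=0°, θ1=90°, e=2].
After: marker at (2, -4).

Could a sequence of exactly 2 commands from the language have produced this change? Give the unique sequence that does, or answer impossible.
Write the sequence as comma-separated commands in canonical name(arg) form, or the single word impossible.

rotate(1, -90), rotate(1, -90)

start: [θ0=0°, θ1=90°, e=2]
1. rotate(1, -90) → [θ0=0°, θ1=0°, e=2]
2. rotate(1, -90) → [θ0=0°, θ1=270°, e=2]
all 25 alternatives checked — unique.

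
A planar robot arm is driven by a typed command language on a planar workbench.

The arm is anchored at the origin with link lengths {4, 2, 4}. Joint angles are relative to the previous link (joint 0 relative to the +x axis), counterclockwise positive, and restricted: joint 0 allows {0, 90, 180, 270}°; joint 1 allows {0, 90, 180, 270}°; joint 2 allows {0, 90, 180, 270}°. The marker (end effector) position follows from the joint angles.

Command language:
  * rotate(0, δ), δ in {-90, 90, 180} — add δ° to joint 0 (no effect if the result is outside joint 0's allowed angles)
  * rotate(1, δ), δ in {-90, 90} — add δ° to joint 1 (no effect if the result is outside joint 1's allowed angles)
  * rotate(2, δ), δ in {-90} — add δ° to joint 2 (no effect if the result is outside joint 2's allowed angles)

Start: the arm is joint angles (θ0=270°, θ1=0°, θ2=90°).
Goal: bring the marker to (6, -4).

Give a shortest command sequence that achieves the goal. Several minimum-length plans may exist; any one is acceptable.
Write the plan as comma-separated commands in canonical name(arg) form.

from: joint angles (θ0=270°, θ1=0°, θ2=90°)
1. rotate(1, 90) → joint angles (θ0=270°, θ1=90°, θ2=90°)
2. rotate(2, -90) → joint angles (θ0=270°, θ1=90°, θ2=0°)
shorter routes all fall short; 2 is best.

rotate(1, 90), rotate(2, -90)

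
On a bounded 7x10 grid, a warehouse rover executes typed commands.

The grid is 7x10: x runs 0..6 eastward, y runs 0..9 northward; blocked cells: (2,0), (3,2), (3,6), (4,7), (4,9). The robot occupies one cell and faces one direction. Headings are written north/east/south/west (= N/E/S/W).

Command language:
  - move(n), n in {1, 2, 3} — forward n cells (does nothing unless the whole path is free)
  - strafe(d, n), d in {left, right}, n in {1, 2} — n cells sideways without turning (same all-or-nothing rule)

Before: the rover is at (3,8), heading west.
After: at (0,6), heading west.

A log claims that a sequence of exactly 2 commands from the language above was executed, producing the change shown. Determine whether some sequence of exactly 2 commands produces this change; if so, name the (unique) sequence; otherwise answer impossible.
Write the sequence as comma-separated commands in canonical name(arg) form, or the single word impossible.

move(3), strafe(left, 2)

key: order matters: swapping move(3) and strafe(left, 2) lands elsewhere
from: at (3,8), heading west
[1] after move(3): at (0,8), heading west
[2] after strafe(left, 2): at (0,6), heading west
all 49 alternatives checked — unique.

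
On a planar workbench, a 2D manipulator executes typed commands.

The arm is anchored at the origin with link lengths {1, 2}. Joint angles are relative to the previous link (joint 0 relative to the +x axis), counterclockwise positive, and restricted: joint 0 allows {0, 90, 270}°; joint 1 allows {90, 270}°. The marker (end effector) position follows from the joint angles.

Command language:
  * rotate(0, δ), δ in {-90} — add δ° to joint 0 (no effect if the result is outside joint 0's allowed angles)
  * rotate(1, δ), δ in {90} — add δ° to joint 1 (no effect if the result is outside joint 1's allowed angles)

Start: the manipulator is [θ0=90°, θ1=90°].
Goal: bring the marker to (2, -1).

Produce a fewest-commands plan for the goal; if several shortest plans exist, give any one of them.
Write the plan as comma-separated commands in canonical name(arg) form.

rotate(0, -90), rotate(0, -90)

initial: [θ0=90°, θ1=90°]
1. rotate(0, -90) → [θ0=0°, θ1=90°]
2. rotate(0, -90) → [θ0=270°, θ1=90°]
nothing shorter than 2 reaches the goal.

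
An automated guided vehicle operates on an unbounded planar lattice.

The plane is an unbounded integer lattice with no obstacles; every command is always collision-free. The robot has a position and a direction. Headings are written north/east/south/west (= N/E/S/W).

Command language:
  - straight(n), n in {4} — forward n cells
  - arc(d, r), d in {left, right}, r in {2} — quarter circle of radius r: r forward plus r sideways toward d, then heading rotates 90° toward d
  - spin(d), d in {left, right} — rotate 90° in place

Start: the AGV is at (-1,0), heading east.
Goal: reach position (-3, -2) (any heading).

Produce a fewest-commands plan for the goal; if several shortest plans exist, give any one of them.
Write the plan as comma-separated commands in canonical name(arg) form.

begin: at (-1,0), heading east
t=1 spin(right) ⇒ at (-1,0), heading south
t=2 arc(right, 2) ⇒ at (-3,-2), heading west
no 1-step plan works, so 2 is optimal.

spin(right), arc(right, 2)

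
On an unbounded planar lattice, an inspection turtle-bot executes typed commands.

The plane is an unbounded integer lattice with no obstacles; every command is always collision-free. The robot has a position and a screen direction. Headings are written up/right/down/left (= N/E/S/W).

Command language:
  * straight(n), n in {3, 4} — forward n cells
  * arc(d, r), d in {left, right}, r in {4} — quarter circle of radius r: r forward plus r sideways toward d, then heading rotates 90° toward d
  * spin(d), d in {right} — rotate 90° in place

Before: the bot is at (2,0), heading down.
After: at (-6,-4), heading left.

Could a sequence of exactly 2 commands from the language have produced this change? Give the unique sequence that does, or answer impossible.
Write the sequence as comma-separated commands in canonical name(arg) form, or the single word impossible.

arc(right, 4), straight(4)

key: order matters: swapping arc(right, 4) and straight(4) lands elsewhere
begin: at (2,0), heading down
step 1 (arc(right, 4)): at (-2,-4), heading left
step 2 (straight(4)): at (-6,-4), heading left
no rival 2-sequence matches.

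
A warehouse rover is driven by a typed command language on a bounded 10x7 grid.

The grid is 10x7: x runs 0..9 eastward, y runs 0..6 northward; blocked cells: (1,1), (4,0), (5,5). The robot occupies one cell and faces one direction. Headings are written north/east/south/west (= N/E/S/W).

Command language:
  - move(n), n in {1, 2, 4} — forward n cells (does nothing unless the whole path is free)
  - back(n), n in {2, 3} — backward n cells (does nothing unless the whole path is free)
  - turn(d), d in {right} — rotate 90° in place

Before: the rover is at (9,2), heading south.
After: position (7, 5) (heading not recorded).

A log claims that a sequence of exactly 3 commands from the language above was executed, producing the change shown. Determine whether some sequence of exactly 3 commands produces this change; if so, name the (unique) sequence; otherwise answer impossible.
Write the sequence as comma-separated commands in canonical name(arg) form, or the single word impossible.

key: order matters: swapping back(3) and move(2) lands elsewhere
initial: at (9,2), heading south
1. back(3) → at (9,5), heading south
2. turn(right) → at (9,5), heading west
3. move(2) → at (7,5), heading west
all 216 alternatives checked — unique.

back(3), turn(right), move(2)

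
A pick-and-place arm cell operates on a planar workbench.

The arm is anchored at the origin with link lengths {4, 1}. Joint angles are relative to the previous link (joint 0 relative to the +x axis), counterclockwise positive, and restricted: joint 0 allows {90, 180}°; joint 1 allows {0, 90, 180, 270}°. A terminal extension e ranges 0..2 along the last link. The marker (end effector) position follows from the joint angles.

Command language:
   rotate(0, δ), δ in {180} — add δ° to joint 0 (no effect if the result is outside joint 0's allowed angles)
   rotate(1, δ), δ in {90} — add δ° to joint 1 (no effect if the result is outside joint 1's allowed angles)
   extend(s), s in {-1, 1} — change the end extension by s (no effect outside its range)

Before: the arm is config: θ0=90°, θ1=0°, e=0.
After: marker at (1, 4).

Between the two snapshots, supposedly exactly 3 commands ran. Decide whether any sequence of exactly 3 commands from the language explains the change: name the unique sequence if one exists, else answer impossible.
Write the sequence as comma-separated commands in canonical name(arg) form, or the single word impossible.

rotate(1, 90), rotate(1, 90), rotate(1, 90)

from: config: θ0=90°, θ1=0°, e=0
t=1 rotate(1, 90) ⇒ config: θ0=90°, θ1=90°, e=0
t=2 rotate(1, 90) ⇒ config: θ0=90°, θ1=180°, e=0
t=3 rotate(1, 90) ⇒ config: θ0=90°, θ1=270°, e=0
no other 3-command option fits: unique.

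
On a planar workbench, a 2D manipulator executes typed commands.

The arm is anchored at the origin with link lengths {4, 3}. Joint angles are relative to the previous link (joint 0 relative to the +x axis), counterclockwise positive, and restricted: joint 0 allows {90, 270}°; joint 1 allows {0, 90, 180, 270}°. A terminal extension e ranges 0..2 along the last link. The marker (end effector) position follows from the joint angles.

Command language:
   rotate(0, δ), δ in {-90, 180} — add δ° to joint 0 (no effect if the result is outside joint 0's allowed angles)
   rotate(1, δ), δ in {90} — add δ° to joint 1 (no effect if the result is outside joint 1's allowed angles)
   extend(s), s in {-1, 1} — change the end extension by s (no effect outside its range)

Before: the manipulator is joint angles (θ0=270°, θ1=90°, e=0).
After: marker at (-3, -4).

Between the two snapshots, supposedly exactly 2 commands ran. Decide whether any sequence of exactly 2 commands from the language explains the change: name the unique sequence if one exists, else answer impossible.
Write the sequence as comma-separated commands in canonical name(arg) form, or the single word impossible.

rotate(1, 90), rotate(1, 90)

from: joint angles (θ0=270°, θ1=90°, e=0)
1. rotate(1, 90) → joint angles (θ0=270°, θ1=180°, e=0)
2. rotate(1, 90) → joint angles (θ0=270°, θ1=270°, e=0)
uniquely the one of 25 2-step routes that fits.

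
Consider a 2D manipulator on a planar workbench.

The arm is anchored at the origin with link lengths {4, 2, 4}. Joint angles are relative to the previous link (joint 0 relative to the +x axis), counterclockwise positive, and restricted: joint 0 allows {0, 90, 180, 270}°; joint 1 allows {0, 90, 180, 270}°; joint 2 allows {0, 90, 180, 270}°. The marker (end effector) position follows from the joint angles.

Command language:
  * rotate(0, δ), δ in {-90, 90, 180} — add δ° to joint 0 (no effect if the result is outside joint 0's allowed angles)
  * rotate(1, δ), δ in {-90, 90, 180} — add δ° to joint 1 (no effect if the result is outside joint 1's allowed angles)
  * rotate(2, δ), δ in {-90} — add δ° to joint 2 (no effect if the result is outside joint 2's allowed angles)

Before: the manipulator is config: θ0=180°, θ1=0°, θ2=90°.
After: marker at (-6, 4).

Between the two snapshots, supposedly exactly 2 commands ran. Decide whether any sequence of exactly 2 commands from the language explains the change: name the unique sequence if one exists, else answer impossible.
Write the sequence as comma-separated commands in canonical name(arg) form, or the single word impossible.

t0: config: θ0=180°, θ1=0°, θ2=90°
1. rotate(2, -90) → config: θ0=180°, θ1=0°, θ2=0°
2. rotate(2, -90) → config: θ0=180°, θ1=0°, θ2=270°
no rival 2-sequence matches.

rotate(2, -90), rotate(2, -90)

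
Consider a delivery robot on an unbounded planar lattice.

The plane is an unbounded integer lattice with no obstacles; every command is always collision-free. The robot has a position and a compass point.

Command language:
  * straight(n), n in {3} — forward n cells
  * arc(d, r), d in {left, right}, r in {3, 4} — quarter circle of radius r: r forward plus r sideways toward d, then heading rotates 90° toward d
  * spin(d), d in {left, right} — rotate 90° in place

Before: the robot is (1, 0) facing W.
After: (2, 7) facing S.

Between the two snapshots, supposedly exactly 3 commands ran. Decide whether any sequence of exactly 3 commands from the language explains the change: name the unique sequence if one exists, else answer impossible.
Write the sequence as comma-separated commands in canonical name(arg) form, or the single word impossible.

arc(right, 3), arc(right, 4), spin(right)

key: order matters: swapping arc(right, 3) and spin(right) lands elsewhere
initial: (1, 0) facing W
t=1 arc(right, 3) ⇒ (-2, 3) facing N
t=2 arc(right, 4) ⇒ (2, 7) facing E
t=3 spin(right) ⇒ (2, 7) facing S
no rival 3-sequence matches.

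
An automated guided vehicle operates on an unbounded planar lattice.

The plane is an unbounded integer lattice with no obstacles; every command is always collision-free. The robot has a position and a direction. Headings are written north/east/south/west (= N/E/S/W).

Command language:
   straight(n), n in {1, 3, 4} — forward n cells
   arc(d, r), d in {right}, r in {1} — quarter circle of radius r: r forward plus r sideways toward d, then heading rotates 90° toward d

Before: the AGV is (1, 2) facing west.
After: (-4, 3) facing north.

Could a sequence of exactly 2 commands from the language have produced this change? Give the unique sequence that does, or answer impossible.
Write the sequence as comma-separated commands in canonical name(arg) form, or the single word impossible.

key: cell and facing (now N) both changed — the 2 commands mix motion and turning
initial: (1, 2) facing west
1. straight(4) → (-3, 2) facing west
2. arc(right, 1) → (-4, 3) facing north
uniquely the one of 16 2-step routes that fits.

straight(4), arc(right, 1)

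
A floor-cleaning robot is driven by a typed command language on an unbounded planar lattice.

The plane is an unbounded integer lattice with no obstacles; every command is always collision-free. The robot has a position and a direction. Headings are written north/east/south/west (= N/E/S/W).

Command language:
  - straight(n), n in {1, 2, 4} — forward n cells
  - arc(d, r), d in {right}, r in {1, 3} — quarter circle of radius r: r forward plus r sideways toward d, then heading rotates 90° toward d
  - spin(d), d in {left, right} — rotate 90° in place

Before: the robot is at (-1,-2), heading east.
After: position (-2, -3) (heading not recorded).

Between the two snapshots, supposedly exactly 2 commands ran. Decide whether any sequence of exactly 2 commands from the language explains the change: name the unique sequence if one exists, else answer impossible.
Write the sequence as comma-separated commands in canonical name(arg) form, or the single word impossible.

spin(right), arc(right, 1)

key: running arc(right, 1) before spin(right) would end elsewhere — order is forced
begin: at (-1,-2), heading east
step 1 (spin(right)): at (-1,-2), heading south
step 2 (arc(right, 1)): at (-2,-3), heading west
uniquely the one of 49 2-step routes that fits.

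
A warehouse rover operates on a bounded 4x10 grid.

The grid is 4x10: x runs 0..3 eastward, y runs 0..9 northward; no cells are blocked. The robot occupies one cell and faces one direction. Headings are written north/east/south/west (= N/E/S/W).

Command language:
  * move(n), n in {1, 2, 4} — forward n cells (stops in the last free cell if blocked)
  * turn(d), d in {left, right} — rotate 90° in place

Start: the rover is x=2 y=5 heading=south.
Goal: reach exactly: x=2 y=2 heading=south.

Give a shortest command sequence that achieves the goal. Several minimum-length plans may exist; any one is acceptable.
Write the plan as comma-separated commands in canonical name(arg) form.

from: x=2 y=5 heading=south
t=1 move(1) ⇒ x=2 y=4 heading=south
t=2 move(2) ⇒ x=2 y=2 heading=south
no 1-step plan works, so 2 is optimal.

move(1), move(2)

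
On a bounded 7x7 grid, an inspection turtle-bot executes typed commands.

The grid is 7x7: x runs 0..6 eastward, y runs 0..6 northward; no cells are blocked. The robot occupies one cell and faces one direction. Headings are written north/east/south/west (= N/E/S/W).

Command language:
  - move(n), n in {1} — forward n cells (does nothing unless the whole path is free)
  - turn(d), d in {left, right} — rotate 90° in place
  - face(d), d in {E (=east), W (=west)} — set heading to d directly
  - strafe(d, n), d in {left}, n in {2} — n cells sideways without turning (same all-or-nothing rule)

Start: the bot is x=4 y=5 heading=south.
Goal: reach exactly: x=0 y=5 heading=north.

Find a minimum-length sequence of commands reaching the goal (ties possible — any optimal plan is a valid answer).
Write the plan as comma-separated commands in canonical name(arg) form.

face(W), turn(right), strafe(left, 2), strafe(left, 2)

initial: x=4 y=5 heading=south
t=1 face(W) ⇒ x=4 y=5 heading=west
t=2 turn(right) ⇒ x=4 y=5 heading=north
t=3 strafe(left, 2) ⇒ x=2 y=5 heading=north
t=4 strafe(left, 2) ⇒ x=0 y=5 heading=north
no 3-step plan works, so 4 is optimal.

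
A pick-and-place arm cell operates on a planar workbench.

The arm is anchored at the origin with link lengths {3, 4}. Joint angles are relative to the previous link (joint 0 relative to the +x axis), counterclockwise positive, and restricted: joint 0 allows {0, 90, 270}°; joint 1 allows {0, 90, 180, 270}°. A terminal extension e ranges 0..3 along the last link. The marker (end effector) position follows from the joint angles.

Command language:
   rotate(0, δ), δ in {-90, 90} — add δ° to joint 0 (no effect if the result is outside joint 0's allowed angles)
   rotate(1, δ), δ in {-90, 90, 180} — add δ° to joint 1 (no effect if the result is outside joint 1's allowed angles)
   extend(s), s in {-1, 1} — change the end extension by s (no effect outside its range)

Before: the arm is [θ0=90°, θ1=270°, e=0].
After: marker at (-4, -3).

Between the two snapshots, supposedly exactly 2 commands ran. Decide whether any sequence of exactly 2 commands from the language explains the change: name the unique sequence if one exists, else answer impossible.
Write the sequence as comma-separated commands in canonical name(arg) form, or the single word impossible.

from: [θ0=90°, θ1=270°, e=0]
step 1 (rotate(0, -90)): [θ0=0°, θ1=270°, e=0]
step 2 (rotate(0, -90)): [θ0=270°, θ1=270°, e=0]
no other 2-command option fits: unique.

rotate(0, -90), rotate(0, -90)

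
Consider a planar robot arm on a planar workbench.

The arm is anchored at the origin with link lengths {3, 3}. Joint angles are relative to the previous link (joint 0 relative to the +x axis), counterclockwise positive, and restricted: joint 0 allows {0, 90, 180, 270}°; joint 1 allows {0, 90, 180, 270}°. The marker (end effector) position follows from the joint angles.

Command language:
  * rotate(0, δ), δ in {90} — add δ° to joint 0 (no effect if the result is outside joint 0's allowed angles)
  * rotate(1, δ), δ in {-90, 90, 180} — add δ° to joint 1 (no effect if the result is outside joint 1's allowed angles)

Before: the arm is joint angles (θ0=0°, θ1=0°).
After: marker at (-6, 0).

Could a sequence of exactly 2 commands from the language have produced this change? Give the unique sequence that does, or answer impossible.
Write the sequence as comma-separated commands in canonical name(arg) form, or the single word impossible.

initial: joint angles (θ0=0°, θ1=0°)
1. rotate(0, 90) → joint angles (θ0=90°, θ1=0°)
2. rotate(0, 90) → joint angles (θ0=180°, θ1=0°)
no rival 2-sequence matches.

rotate(0, 90), rotate(0, 90)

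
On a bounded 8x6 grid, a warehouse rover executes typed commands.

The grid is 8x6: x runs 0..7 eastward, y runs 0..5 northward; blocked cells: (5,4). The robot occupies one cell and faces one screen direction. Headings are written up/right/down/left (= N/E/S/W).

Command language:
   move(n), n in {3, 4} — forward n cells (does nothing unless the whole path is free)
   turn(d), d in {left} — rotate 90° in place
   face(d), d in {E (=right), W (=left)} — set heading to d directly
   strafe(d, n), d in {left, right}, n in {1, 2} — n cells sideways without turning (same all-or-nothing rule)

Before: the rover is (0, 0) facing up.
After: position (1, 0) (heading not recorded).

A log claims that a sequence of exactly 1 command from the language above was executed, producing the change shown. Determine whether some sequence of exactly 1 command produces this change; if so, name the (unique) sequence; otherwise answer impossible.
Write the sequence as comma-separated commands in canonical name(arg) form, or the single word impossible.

start: (0, 0) facing up
[1] after strafe(right, 1): (1, 0) facing up
no other 1-command option fits: unique.

strafe(right, 1)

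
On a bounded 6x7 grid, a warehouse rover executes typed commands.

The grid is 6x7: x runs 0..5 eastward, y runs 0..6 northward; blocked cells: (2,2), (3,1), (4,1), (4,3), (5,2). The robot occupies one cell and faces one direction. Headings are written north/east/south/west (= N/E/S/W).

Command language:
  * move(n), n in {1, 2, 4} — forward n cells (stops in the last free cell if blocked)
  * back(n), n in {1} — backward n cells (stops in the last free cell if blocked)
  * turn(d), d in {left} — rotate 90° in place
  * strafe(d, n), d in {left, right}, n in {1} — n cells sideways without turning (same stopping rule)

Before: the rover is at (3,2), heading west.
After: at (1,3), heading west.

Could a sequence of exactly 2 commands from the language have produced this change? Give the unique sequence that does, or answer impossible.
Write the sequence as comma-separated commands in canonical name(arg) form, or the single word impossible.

key: order matters: swapping strafe(right, 1) and move(2) lands elsewhere
begin: at (3,2), heading west
[1] after strafe(right, 1): at (3,3), heading west
[2] after move(2): at (1,3), heading west
no other 2-command option fits: unique.

strafe(right, 1), move(2)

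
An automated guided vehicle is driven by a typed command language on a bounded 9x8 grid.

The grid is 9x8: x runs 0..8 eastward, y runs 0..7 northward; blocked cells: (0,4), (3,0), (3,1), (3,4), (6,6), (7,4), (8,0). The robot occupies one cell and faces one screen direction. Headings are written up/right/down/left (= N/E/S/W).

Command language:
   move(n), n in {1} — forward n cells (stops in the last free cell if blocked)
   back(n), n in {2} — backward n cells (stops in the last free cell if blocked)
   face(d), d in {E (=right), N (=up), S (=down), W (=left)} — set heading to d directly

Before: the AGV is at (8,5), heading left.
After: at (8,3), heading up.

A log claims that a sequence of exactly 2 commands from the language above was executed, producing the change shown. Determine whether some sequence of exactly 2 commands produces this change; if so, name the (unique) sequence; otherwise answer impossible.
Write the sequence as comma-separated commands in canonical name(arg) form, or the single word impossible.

key: order matters: swapping face(N) and back(2) lands elsewhere
from: at (8,5), heading left
1. face(N) → at (8,5), heading up
2. back(2) → at (8,3), heading up
all 36 alternatives checked — unique.

face(N), back(2)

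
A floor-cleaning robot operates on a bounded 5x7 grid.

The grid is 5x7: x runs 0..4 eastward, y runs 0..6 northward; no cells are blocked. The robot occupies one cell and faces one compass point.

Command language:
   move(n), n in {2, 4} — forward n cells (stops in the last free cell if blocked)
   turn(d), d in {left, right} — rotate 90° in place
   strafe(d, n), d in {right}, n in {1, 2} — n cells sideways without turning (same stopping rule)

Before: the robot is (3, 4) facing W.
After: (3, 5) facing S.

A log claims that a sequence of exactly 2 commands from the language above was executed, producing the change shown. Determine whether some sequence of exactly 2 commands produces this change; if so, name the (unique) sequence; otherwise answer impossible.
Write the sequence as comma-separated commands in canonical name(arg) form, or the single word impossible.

key: position moved to (3,5) AND the heading swung to S — translation plus rotation needed
from: (3, 4) facing W
1. strafe(right, 1) → (3, 5) facing W
2. turn(left) → (3, 5) facing S
all 36 alternatives checked — unique.

strafe(right, 1), turn(left)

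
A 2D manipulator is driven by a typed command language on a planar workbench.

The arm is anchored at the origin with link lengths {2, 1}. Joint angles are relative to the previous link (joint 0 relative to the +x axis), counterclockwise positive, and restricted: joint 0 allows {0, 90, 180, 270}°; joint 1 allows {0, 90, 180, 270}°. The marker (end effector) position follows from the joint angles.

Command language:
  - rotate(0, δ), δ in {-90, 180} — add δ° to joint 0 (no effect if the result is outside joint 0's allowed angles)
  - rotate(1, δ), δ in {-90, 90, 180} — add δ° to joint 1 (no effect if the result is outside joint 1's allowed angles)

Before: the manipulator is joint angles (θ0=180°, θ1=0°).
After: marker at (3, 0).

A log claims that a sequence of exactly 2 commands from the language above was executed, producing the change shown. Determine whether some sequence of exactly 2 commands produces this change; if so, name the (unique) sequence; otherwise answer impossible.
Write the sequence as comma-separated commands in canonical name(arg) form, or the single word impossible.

rotate(0, -90), rotate(0, -90)

t0: joint angles (θ0=180°, θ1=0°)
[1] after rotate(0, -90): joint angles (θ0=90°, θ1=0°)
[2] after rotate(0, -90): joint angles (θ0=0°, θ1=0°)
no other 2-command option fits: unique.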